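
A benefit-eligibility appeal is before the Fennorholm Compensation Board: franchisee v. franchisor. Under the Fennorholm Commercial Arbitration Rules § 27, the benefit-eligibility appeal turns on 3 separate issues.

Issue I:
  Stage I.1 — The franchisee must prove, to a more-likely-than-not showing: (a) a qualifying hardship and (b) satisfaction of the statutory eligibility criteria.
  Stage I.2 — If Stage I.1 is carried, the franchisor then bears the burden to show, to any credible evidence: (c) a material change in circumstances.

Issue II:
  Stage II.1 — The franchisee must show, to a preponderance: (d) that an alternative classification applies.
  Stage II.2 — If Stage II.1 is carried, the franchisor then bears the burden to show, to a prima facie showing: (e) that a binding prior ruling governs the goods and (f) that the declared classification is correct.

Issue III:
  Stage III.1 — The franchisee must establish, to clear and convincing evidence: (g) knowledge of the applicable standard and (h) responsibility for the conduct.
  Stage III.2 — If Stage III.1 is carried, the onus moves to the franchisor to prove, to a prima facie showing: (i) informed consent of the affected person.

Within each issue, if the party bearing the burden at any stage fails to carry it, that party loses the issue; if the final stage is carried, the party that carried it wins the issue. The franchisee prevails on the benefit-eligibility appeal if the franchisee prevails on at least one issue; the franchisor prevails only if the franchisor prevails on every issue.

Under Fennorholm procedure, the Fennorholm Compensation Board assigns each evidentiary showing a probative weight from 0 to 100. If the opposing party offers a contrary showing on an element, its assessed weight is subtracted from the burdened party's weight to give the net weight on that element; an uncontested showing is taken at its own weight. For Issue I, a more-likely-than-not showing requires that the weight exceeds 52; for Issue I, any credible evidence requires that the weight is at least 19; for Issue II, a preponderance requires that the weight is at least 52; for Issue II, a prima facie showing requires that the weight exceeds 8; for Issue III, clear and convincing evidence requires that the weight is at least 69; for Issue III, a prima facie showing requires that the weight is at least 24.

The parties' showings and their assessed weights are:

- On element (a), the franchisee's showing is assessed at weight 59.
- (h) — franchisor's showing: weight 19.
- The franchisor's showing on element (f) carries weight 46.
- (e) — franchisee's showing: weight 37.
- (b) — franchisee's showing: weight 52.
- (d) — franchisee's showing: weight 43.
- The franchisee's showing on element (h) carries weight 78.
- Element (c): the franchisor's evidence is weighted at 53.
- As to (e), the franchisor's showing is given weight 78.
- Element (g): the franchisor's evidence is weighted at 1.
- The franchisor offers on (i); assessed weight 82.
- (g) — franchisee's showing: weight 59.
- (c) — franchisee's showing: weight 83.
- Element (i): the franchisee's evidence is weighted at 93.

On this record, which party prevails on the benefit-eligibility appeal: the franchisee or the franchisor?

— Issue I —
At Stage I.1 the franchisee must meet a more-likely-than-not showing (weight exceeds 52): on (a) the weight is 59, > 52, so (a) meets the standard; on (b) the weight is 52, which does not exceed 52, so (b) does not meet the standard.
  Stage I.1 not carried; the franchisee fails its burden.
The franchisor prevails on this issue.
— Issue II —
Stage II.1 (franchisee, a preponderance, weight is at least 52): (d) 43 < 52 — fails.
  Not every element is met, so the franchisee fails to carry Stage II.1.
The analysis ends at Stage II.1; the franchisor prevails on this issue.
— Issue III —
Stage III.1 (franchisee, clear and convincing evidence, weight is at least 69): (g) net 59−1=58 < 69 — fails; (h) net 78−19=59 < 69 — fails.
  The franchisee does not carry Stage III.1.
So the franchisor prevails on this issue.
Per-issue: Issue I → franchisor; Issue II → franchisor; Issue III → franchisor. The franchisee must prevail on at least one issue; overall, the franchisor prevails.

franchisor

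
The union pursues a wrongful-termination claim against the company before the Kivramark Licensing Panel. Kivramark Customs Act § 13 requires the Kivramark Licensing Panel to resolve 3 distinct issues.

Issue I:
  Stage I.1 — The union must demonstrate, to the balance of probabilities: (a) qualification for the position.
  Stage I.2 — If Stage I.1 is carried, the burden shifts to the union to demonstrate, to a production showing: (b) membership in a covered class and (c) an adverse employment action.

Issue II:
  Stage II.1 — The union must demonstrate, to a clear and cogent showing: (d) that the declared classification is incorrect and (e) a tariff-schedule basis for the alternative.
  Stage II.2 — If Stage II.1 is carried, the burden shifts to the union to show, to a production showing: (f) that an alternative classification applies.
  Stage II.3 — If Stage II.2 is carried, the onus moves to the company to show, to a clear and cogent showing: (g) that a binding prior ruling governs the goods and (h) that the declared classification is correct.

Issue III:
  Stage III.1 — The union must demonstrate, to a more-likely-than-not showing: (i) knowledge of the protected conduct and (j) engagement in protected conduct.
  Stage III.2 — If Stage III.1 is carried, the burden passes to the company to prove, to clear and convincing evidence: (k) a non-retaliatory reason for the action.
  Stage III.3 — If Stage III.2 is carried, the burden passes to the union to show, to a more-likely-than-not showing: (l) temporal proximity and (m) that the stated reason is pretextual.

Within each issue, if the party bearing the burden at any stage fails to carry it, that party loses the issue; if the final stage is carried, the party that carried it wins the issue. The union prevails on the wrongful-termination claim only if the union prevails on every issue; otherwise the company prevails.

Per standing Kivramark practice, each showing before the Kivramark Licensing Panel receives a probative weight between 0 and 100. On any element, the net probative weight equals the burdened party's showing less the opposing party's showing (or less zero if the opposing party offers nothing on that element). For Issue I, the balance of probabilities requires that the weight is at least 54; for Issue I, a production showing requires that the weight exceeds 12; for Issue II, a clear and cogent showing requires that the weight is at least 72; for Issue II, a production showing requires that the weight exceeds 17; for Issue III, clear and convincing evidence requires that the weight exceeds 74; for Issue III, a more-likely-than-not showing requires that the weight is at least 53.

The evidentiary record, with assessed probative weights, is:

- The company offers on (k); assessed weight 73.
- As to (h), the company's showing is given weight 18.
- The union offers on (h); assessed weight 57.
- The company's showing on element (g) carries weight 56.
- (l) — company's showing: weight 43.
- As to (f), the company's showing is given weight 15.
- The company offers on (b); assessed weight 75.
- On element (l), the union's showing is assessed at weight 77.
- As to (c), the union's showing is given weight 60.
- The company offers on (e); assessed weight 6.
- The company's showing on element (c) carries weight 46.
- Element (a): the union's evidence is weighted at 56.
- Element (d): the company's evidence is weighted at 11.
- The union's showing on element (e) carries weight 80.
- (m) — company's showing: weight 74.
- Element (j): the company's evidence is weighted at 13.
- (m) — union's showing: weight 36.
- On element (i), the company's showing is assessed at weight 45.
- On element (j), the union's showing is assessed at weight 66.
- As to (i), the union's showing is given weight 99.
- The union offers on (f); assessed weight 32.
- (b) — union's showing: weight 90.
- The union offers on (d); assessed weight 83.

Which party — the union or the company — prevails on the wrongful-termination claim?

company

— Issue I —
Stage I.1 — burden on union; standard: the balance of probabilities (weight is at least 54).
    (a): 56 ≥ 54 [met]
  Stage I.1 is satisfied; the union continues to bear the burden.
Stage I.2 — burden on union; standard: a production showing (weight exceeds 12).
    (b): 90 − 75 = 15 > 12 [met]
    (c): 60 − 46 = 14 > 12 [met]
  Stage I.2 carried; the final stage is satisfied.
Every stage carried; the union prevails on this issue.
— Issue II —
Stage II.1 — burden on union; standard: a clear and cogent showing (weight is at least 72).
    (d): 83 − 11 = 72 ≥ 72 [met]
    (e): 80 − 6 = 74 ≥ 72 [met]
  Stage II.1 carried; the burden remains with the union.
Stage II.2 — burden on union; standard: a production showing (weight exceeds 17).
    (f): 32 − 15 = 17 ≤ 17 [not met]
  The union does not carry Stage II.2.
So the company prevails on this issue.
— Issue III —
Stage III.1 (union, a more-likely-than-not showing, weight is at least 53): (i) net 99−45=54 ≥ 53 — meets; (j) net 66−13=53 ≥ 53 — meets.
  Stage III.1 is satisfied; the onus moves to the company.
Stage III.2 (company, clear and convincing evidence, weight exceeds 74): (k) 73 ≤ 74 — fails.
  Stage III.2 not carried; the company fails its burden.
The union prevails on this issue.
Per-issue: Issue I → union; Issue II → company; Issue III → union. The union must prevail on every issue; overall, the company prevails.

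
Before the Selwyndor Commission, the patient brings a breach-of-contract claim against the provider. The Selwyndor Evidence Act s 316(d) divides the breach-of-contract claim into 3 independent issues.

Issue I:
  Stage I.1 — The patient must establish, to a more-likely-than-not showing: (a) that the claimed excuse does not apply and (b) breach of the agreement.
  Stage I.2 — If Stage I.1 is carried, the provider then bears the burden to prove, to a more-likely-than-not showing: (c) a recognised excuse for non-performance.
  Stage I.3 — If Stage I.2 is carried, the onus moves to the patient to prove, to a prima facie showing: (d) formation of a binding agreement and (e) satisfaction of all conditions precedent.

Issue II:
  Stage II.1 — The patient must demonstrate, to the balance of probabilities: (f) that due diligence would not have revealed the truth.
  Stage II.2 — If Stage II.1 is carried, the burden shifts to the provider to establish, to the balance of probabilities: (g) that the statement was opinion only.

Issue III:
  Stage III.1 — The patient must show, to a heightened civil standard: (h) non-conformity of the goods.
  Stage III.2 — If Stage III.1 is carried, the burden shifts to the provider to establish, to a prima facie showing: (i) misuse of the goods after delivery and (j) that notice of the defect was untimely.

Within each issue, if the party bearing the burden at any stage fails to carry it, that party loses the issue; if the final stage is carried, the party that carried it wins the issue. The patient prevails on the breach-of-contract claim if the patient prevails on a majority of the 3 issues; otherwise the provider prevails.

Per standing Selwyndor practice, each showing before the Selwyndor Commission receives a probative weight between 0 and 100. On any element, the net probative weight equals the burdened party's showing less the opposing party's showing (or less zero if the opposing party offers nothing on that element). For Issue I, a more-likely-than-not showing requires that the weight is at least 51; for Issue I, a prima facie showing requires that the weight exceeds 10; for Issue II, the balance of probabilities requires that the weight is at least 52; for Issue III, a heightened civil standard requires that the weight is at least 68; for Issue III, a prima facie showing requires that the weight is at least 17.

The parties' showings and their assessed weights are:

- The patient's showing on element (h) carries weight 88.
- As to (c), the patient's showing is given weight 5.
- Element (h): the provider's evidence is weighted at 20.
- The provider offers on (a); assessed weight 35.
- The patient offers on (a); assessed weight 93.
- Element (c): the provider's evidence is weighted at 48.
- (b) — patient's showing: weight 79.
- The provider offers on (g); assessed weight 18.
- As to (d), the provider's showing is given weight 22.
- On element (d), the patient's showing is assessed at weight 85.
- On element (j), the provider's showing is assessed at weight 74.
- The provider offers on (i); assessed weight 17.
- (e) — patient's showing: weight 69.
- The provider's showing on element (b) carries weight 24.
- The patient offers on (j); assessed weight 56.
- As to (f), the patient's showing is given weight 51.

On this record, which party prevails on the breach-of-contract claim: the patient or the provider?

provider

— Issue I —
Stage I.1 (patient, a more-likely-than-not showing, weight is at least 51): (a) net 93−35=58 ≥ 51 — meets; (b) net 79−24=55 ≥ 51 — meets.
  Stage I.1 carried; the burden shifts to the provider.
Stage I.2 (provider, a more-likely-than-not showing, weight is at least 51): (c) net 48−5=43 < 51 — fails.
  Stage I.2 not carried; the provider fails its burden.
The patient prevails on this issue.
— Issue II —
At Stage II.1 the patient must meet the balance of probabilities (weight is at least 52): on (f) the weight is 51, which does not reach 52, so (f) does not meet the standard.
  Stage II.1 not carried; the patient fails its burden.
The analysis ends at Stage II.1; the provider prevails on this issue.
— Issue III —
At Stage III.1 the patient must meet a heightened civil standard (weight is at least 68): on (h) the weight is 88 less the opposing 20 gives net 68, ≥ 68, so (h) meets the standard.
  All elements met. The burden passes to the provider.
At Stage III.2 the provider must meet a prima facie showing (weight is at least 17): on (i) the weight is 17, which does reach 17, so (i) meets the standard; on (j) the weight is 74 less the opposing 56 gives net 18, ≥ 17, so (j) meets the standard.
  Stage III.2 carried; the final stage is satisfied.
With every stage satisfied, the provider prevails on this issue.
Per-issue: Issue I → patient; Issue II → provider; Issue III → provider. The patient must prevail on a majority of issues; overall, the provider prevails.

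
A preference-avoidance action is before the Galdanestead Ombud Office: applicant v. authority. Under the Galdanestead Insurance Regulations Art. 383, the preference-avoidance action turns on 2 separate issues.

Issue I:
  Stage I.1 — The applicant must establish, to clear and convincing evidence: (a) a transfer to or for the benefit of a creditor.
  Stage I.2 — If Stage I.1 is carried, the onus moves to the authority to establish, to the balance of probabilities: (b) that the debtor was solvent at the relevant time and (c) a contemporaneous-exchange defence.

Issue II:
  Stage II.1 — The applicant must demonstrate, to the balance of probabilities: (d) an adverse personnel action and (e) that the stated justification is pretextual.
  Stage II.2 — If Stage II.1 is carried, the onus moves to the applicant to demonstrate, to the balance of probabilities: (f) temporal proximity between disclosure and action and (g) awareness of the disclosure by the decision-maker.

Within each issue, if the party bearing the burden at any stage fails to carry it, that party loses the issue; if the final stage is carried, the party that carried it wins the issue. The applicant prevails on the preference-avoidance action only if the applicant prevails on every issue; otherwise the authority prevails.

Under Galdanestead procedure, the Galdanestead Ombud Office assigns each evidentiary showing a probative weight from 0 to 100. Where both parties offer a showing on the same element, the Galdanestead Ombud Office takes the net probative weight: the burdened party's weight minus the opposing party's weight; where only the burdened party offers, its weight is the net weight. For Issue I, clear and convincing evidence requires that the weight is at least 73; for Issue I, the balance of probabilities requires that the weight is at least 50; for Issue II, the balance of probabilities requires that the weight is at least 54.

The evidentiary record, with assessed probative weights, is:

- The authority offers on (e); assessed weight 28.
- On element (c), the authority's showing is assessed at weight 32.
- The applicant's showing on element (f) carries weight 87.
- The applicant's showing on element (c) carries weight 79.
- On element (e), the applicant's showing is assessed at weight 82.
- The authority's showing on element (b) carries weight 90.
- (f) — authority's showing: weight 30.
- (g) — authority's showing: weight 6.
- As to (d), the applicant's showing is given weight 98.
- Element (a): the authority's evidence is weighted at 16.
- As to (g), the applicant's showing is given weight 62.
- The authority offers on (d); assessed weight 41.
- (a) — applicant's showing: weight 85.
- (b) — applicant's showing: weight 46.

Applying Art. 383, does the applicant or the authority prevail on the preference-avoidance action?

— Issue I —
Stage I.1 (applicant, clear and convincing evidence, weight is at least 73): (a) net 85−16=69 < 73 — fails.
  Not every element is met, so the applicant fails to carry Stage I.1.
The authority prevails on this issue.
— Issue II —
Stage II.1 — burden on applicant; standard: the balance of probabilities (weight is at least 54).
    (d): 98 − 41 = 57 ≥ 54 [met]
    (e): 82 − 28 = 54 ≥ 54 [met]
  All elements met. The applicant retains the burden for Stage II.2.
Stage II.2 — burden on applicant; standard: the balance of probabilities (weight is at least 54).
    (f): 87 − 30 = 57 ≥ 54 [met]
    (g): 62 − 6 = 56 ≥ 54 [met]
  Stage II.2 carried; the final stage is satisfied.
With every stage satisfied, the applicant prevails on this issue.
Per-issue: Issue I → authority; Issue II → applicant. The applicant must prevail on every issue; overall, the authority prevails.

authority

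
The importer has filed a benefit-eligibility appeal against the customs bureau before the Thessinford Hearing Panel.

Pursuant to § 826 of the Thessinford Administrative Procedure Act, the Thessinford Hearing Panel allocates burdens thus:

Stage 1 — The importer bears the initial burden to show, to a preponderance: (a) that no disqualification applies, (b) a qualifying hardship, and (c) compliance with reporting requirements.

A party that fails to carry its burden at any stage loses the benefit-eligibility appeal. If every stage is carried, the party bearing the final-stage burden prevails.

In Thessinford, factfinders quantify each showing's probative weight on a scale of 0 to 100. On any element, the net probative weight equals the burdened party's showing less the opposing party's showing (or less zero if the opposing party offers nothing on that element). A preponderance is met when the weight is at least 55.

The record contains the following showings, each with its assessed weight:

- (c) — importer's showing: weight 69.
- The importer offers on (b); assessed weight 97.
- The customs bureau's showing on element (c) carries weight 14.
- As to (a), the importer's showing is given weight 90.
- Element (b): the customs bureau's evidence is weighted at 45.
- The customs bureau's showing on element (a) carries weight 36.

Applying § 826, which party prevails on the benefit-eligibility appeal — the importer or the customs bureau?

customs bureau

Stage 1 (importer, a preponderance, weight is at least 55): (a) net 90−36=54 < 55 — fails; (b) net 97−45=52 < 55 — fails; (c) net 69−14=55 ≥ 55 — meets.
  The importer does not carry Stage 1.
So the customs bureau prevails.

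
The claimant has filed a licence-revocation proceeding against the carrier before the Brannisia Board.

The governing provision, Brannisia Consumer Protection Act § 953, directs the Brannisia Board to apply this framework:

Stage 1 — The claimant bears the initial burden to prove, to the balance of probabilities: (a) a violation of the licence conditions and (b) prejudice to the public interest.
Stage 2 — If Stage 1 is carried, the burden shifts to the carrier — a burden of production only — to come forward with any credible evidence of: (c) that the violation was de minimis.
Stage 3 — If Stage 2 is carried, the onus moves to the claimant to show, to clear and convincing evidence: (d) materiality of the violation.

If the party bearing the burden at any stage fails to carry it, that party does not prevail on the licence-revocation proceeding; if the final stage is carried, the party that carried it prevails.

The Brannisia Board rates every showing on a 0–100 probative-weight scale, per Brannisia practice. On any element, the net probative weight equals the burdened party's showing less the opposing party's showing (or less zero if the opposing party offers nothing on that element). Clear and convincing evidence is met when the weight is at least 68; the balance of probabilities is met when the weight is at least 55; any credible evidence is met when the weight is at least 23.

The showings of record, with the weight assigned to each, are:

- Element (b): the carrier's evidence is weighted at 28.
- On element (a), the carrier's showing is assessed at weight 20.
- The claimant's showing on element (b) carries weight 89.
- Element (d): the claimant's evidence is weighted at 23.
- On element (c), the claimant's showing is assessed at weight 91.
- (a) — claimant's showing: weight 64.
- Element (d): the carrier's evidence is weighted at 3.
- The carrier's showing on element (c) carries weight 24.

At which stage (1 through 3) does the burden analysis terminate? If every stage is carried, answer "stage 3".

stage 1

At Stage 1 the claimant must meet the balance of probabilities (weight is at least 55): on (a) the weight is 64 less the opposing 20 gives net 44, < 55, so (a) does not meet the standard; on (b) the weight is 89 less the opposing 28 gives net 61, ≥ 55, so (b) meets the standard.
  Not every element is met, so the claimant fails to carry Stage 1.
The analysis ends at Stage 1; the carrier prevails.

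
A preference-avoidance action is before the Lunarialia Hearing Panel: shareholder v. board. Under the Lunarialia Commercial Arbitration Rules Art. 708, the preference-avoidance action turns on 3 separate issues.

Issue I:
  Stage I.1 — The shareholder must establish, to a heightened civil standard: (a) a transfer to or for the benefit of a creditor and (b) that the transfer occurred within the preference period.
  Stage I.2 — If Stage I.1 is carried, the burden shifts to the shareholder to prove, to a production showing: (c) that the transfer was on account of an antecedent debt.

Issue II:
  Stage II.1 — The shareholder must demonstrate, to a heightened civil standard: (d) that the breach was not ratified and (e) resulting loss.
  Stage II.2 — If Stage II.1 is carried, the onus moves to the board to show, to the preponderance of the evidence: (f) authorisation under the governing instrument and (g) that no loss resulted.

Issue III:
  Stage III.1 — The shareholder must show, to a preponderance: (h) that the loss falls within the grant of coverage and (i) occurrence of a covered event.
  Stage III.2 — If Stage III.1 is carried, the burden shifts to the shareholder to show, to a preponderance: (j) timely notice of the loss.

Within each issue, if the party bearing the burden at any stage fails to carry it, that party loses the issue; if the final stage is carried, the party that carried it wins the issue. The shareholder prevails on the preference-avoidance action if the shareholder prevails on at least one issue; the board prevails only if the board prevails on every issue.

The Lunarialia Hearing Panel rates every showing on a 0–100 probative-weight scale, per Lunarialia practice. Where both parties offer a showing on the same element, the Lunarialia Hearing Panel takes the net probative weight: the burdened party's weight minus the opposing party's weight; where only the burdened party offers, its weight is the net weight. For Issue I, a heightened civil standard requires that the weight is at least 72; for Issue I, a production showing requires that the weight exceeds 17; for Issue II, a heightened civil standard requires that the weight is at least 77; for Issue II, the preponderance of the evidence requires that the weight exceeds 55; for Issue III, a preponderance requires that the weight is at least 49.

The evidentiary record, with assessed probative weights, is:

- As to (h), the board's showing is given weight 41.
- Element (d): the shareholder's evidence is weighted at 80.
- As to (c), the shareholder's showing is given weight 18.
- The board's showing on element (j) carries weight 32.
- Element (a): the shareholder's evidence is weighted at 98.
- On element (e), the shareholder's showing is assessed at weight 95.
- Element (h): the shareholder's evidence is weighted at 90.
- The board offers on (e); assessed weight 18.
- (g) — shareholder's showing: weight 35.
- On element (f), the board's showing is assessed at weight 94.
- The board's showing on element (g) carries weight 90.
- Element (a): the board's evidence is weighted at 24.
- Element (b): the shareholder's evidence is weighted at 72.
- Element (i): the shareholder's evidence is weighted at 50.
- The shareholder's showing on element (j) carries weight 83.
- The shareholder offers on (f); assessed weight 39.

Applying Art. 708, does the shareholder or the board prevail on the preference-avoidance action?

— Issue I —
At Stage I.1 the shareholder must meet a heightened civil standard (weight is at least 72): on (a) the weight is 98 less the opposing 24 gives net 74, which does reach 72, so (a) meets the standard; on (b) the weight is 72, ≥ 72, so (b) meets the standard.
  Stage I.1 carried; the burden remains with the shareholder.
At Stage I.2 the shareholder must meet a production showing (weight exceeds 17): on (c) the weight is 18, which does exceed 17, so (c) meets the standard.
  All elements met at the final stage.
With every stage satisfied, the shareholder prevails on this issue.
— Issue II —
Stage II.1 (shareholder, a heightened civil standard, weight is at least 77): (d) 80 ≥ 77 — meets; (e) net 95−18=77 ≥ 77 — meets.
  Stage II.1 is satisfied; the onus moves to the board.
Stage II.2 (board, the preponderance of the evidence, weight exceeds 55): (f) net 94−39=55 ≤ 55 — fails; (g) net 90−35=55 ≤ 55 — fails.
  Not every element is met, so the board fails to carry Stage II.2.
The analysis ends at Stage II.2; the shareholder prevails on this issue.
— Issue III —
Stage III.1 (shareholder, a preponderance, weight is at least 49): (h) net 90−41=49 ≥ 49 — meets; (i) 50 ≥ 49 — meets.
  Stage III.1 is satisfied; the shareholder continues to bear the burden.
Stage III.2 (shareholder, a preponderance, weight is at least 49): (j) net 83−32=51 ≥ 49 — meets.
  Stage III.2 carried; the final stage is satisfied.
With every stage satisfied, the shareholder prevails on this issue.
Per-issue: Issue I → shareholder; Issue II → shareholder; Issue III → shareholder. The shareholder must prevail on at least one issue; overall, the shareholder prevails.

shareholder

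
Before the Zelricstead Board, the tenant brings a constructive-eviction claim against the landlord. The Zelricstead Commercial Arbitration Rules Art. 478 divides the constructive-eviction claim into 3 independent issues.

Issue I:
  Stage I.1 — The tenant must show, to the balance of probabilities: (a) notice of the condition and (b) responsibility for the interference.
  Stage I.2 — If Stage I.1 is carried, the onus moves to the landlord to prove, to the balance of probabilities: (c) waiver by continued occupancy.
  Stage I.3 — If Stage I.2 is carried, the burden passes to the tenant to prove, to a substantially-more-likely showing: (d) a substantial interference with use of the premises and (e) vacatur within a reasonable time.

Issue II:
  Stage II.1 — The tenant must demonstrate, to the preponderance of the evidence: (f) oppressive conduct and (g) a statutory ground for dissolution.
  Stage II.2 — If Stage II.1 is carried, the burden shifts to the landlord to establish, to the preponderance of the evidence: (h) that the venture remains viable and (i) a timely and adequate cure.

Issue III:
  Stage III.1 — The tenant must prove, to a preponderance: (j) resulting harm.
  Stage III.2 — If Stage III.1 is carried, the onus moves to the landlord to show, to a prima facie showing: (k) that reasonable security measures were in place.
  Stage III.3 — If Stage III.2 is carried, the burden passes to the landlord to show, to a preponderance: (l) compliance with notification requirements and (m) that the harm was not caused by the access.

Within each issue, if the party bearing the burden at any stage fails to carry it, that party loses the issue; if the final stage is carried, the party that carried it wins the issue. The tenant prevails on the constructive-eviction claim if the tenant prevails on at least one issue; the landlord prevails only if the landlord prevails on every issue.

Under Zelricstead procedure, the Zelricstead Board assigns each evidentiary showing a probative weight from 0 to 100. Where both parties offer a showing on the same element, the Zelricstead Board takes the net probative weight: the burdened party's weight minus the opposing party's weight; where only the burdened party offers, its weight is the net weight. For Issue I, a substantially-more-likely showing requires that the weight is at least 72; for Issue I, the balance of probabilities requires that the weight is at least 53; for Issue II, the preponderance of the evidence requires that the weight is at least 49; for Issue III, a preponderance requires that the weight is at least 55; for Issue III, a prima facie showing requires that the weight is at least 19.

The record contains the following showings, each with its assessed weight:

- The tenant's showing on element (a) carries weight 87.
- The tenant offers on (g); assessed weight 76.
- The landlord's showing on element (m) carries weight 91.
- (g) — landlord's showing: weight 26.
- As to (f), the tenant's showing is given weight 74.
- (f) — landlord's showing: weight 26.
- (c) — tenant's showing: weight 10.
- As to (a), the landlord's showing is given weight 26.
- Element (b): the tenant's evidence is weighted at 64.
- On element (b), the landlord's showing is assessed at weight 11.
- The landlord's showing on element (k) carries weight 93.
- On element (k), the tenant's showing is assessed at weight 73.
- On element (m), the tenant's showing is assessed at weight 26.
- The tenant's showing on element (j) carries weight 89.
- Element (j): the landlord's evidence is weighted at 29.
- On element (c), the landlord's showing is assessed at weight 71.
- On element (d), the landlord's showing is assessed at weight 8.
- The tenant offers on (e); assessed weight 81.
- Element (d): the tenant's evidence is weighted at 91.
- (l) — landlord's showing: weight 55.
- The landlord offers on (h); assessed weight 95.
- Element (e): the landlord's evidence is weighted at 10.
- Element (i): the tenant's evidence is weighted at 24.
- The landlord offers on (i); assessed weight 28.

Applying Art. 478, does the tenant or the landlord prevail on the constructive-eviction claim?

landlord

— Issue I —
Stage I.1 — burden on tenant; standard: the balance of probabilities (weight is at least 53).
    (a): 87 − 26 = 61 ≥ 53 [met]
    (b): 64 − 11 = 53 ≥ 53 [met]
  The tenant carries Stage I.1; the landlord now bears the burden.
Stage I.2 — burden on landlord; standard: the balance of probabilities (weight is at least 53).
    (c): 71 − 10 = 61 ≥ 53 [met]
  Stage I.2 carried; the burden shifts to the tenant.
Stage I.3 — burden on tenant; standard: a substantially-more-likely showing (weight is at least 72).
    (d): 91 − 8 = 83 ≥ 72 [met]
    (e): 81 − 10 = 71 < 72 [not met]
  Not every element is met, so the tenant fails to carry Stage I.3.
The analysis ends at Stage I.3; the landlord prevails on this issue.
— Issue II —
Stage II.1 — burden on tenant; standard: the preponderance of the evidence (weight is at least 49).
    (f): 74 − 26 = 48 < 49 [not met]
    (g): 76 − 26 = 50 ≥ 49 [met]
  Not every element is met, so the tenant fails to carry Stage II.1.
So the landlord prevails on this issue.
— Issue III —
Stage III.1 — burden on tenant; standard: a preponderance (weight is at least 55).
    (j): 89 − 29 = 60 ≥ 55 [met]
  Stage III.1 carried; the burden shifts to the landlord.
Stage III.2 — burden on landlord; standard: a prima facie showing (weight is at least 19).
    (k): 93 − 73 = 20 ≥ 19 [met]
  Stage III.2 is satisfied; the landlord continues to bear the burden.
Stage III.3 — burden on landlord; standard: a preponderance (weight is at least 55).
    (l): 55 ≥ 55 [met]
    (m): 91 − 26 = 65 ≥ 55 [met]
  Stage III.3 carried; the final stage is satisfied.
Every stage carried; the landlord prevails on this issue.
Per-issue: Issue I → landlord; Issue II → landlord; Issue III → landlord. The tenant must prevail on at least one issue; overall, the landlord prevails.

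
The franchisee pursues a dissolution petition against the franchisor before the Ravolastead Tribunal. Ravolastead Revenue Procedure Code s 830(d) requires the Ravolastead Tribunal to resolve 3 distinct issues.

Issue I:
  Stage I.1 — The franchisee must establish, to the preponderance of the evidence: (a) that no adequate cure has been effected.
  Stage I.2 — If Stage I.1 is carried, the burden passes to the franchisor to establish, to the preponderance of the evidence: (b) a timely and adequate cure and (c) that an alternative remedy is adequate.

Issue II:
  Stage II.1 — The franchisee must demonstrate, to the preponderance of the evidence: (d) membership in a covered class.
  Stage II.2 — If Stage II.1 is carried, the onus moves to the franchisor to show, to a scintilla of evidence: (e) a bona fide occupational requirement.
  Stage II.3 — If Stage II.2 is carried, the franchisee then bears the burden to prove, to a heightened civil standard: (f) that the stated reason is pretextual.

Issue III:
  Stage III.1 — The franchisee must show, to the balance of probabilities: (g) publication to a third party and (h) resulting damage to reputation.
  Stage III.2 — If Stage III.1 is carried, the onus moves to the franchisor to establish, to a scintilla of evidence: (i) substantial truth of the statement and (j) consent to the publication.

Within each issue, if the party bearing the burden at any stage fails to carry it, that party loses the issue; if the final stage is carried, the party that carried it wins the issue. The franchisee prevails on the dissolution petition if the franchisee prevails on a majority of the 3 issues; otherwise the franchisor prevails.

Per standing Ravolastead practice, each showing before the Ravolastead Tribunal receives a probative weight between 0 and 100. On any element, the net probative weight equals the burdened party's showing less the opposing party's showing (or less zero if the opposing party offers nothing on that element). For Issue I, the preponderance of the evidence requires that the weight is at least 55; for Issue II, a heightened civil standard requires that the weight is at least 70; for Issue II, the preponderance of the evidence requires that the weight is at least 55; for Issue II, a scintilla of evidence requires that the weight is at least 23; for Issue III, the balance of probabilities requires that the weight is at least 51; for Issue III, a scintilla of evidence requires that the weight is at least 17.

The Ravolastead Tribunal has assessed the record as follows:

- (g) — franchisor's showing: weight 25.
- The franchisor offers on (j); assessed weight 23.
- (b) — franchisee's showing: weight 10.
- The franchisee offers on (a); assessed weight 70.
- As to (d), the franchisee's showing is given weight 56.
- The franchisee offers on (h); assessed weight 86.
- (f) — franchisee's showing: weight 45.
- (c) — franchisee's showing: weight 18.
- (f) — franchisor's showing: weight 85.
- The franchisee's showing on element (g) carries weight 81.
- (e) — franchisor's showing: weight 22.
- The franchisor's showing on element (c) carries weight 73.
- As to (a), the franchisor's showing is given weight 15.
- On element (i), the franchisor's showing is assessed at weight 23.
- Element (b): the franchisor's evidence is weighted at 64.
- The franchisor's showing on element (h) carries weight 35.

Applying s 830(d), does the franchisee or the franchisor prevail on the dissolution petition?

— Issue I —
Stage I.1 (franchisee, the preponderance of the evidence, weight is at least 55): (a) net 70−15=55 ≥ 55 — meets.
  Stage I.1 is satisfied; the onus moves to the franchisor.
Stage I.2 (franchisor, the preponderance of the evidence, weight is at least 55): (b) net 64−10=54 < 55 — fails; (c) net 73−18=55 ≥ 55 — meets.
  Stage I.2 not carried; the franchisor fails its burden.
The franchisee prevails on this issue.
— Issue II —
Stage II.1 (franchisee, the preponderance of the evidence, weight is at least 55): (d) 56 ≥ 55 — meets.
  Stage II.1 carried; the burden shifts to the franchisor.
Stage II.2 (franchisor, a scintilla of evidence, weight is at least 23): (e) 22 < 23 — fails.
  The franchisor does not carry Stage II.2.
The analysis ends at Stage II.2; the franchisee prevails on this issue.
— Issue III —
Stage III.1 — burden on franchisee; standard: the balance of probabilities (weight is at least 51).
    (g): 81 − 25 = 56 ≥ 51 [met]
    (h): 86 − 35 = 51 ≥ 51 [met]
  The franchisee carries Stage III.1; the franchisor now bears the burden.
Stage III.2 — burden on franchisor; standard: a scintilla of evidence (weight is at least 17).
    (i): 23 ≥ 17 [met]
    (j): 23 ≥ 17 [met]
  All elements met at the final stage.
All stages carried — the franchisor prevails on this issue.
Per-issue: Issue I → franchisee; Issue II → franchisee; Issue III → franchisor. The franchisee must prevail on a majority of issues; overall, the franchisee prevails.

franchisee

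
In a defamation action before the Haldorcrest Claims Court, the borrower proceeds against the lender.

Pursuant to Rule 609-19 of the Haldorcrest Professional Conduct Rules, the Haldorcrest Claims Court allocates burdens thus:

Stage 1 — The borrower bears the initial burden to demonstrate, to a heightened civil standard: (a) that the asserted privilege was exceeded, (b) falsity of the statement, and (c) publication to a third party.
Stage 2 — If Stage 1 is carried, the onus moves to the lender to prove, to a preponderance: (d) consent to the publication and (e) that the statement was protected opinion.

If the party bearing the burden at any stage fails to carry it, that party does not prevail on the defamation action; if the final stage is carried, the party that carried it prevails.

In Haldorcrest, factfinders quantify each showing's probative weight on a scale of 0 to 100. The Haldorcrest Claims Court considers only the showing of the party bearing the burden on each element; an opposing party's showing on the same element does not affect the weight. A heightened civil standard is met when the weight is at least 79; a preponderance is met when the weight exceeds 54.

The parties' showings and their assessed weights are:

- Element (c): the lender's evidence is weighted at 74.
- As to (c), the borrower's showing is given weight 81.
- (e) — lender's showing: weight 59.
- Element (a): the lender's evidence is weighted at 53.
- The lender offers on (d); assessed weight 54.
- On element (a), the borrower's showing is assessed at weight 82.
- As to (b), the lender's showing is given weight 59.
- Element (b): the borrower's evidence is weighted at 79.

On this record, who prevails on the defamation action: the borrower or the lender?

Stage 1 (borrower, a heightened civil standard, weight is at least 79): (a) 82 (lender's 53 disregarded) ≥ 79 — meets; (b) 79 (lender's 59 disregarded) ≥ 79 — meets; (c) 81 (lender's 74 disregarded) ≥ 79 — meets.
  Stage 1 carried; the burden shifts to the lender.
Stage 2 (lender, a preponderance, weight exceeds 54): (d) 54 ≤ 54 — fails; (e) 59 > 54 — meets.
  Stage 2 not carried; the lender fails its burden.
The analysis ends at Stage 2; the borrower prevails.

borrower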